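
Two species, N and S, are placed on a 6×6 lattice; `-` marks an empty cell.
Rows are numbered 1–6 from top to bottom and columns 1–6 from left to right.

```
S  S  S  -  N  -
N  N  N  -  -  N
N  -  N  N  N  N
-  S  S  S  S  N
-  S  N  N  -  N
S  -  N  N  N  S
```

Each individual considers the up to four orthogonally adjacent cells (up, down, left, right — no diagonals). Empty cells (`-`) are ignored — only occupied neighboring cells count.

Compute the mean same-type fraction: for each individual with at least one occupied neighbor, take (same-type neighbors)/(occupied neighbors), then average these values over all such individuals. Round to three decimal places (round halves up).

Row 1: (1,1)S 1/2 · (1,2)S 2/3 · (1,3)S 1/2 · (1,5)N — no occupied neighbors
Row 2: (2,1)N 2/3 · (2,2)N 2/3 · (2,3)N 2/3 · (2,6)N 1/1
Row 3: (3,1)N 1/1 · (3,3)N 2/3 · (3,4)N 2/3 · (3,5)N 2/3 · (3,6)N 3/3
Row 4: (4,2)S 2/2 · (4,3)S 2/4 · (4,4)S 2/4 · (4,5)S 1/3 · (4,6)N 2/3
Row 5: (5,2)S 1/2 · (5,3)N 2/4 · (5,4)N 2/3 · (5,6)N 1/2
Row 6: (6,1)S — no occupied neighbors · (6,3)N 2/2 · (6,4)N 3/3 · (6,5)N 1/2 · (6,6)S 0/2
Sum over 25 individuals: 1/2 + 2/3 + 1/2 + 2/3 + 2/3 + 2/3 + 1/1 + 1/1 + 2/3 + 2/3 + 2/3 + 3/3 + 2/2 + 2/4 + 2/4 + 1/3 + 2/3 + 1/2 + 2/4 + 2/3 + 1/2 + 2/2 + 3/3 + 1/2 + 0/2 = 49/3; mean = 49/3 ÷ 25 = 49/75 = 0.653333… → 0.653.

0.653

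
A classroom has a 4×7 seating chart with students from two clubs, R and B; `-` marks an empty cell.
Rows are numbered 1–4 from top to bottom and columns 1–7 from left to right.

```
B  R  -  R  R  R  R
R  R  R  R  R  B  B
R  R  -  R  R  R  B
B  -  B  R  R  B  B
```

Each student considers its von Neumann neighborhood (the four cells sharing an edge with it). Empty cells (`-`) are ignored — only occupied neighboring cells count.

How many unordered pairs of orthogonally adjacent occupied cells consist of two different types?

11

Scan each occupied cell's neighbors to the right and below so each pair is counted once.
From row 1: 4 unlike of 10 pairs (running 4/10).
From row 2: 2 unlike of 12 pairs (running 6/22).
From row 3: 3 unlike of 9 pairs (running 9/31).
From row 4: 2 unlike of 4 pairs (running 11/35).
Total adjacent occupied pairs: 35; unlike-type pairs: 11.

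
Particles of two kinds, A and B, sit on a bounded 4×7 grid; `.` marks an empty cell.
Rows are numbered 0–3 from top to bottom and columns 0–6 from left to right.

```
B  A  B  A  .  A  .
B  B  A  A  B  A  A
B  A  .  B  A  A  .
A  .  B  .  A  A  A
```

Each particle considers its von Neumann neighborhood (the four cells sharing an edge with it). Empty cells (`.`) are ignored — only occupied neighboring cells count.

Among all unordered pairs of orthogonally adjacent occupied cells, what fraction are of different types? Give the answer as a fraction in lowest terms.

Scan each occupied cell's neighbors to the right and below so each pair is counted once.
From row 0: 5 unlike of 8 pairs (running 5/8).
From row 1: 6 unlike of 11 pairs (running 11/19).
From row 2: 3 unlike of 6 pairs (running 14/25).
From row 3: 0 unlike of 2 pairs (running 14/27).
Total adjacent occupied pairs: 27; unlike-type pairs: 14.
14/27 is already in lowest terms.

14/27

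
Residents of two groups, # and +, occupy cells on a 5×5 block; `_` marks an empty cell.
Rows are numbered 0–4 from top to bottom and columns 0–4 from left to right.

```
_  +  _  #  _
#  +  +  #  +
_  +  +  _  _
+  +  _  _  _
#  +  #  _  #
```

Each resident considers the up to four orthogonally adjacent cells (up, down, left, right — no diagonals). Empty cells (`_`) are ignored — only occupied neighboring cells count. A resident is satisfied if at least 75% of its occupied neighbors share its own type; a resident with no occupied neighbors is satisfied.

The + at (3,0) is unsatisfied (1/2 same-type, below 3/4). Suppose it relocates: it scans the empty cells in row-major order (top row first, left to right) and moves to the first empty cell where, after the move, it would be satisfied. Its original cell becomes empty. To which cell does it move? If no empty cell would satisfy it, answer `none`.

Vacating (3,0). Empty cells in order:
  (0,0): 1/2 same-type → still unsatisfied.
  (0,2): 2/3 same-type → still unsatisfied.
  (0,4): 1/2 same-type → still unsatisfied.
  (2,0): 1/2 same-type → still unsatisfied.
  (2,3): 1/2 same-type → still unsatisfied.
  (2,4): 1/1 same-type → satisfied — stop here.

(2,4)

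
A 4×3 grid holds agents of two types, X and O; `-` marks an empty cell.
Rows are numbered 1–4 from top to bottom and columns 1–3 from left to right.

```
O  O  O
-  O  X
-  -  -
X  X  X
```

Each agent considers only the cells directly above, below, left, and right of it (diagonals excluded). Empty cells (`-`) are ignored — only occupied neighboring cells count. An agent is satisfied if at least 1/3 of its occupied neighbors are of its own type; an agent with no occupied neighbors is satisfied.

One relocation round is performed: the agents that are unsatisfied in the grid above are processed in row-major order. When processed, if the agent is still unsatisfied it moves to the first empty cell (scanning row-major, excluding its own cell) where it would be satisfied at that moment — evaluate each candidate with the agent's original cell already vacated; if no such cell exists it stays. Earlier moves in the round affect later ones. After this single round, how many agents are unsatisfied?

0

Initially unsatisfied (in order): (2,3).
  (2,3) → (3,1).
Resulting grid:
O O O
- O -
X - -
X X X
All satisfied now.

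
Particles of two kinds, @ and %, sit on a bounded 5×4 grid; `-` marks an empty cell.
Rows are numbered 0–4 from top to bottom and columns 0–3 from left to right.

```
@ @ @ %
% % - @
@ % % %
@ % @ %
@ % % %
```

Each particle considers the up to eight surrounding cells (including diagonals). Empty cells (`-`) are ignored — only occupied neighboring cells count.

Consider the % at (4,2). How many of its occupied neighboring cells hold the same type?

Occupied neighbors of (4,2): (3,1)=%, (3,2)=@, (3,3)=%, (4,1)=%, (4,3)=%.
Same type (%): 4 of 5.

4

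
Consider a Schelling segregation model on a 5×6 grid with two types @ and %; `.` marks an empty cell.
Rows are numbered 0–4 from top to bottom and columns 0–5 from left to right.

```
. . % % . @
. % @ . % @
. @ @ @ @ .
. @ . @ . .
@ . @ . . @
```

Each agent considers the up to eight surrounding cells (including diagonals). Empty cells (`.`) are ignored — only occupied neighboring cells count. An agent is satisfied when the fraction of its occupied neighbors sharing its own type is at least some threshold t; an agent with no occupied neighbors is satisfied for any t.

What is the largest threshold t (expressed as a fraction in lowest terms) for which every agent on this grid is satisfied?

1/5

(0,2)% 2/3
(0,3)% 2/3
(0,5)@ 1/2
(1,1)% 1/4
(1,2)@ 3/6
(1,4)% 1/5
(1,5)@ 2/3
(2,1)@ 3/4
(2,2)@ 5/6
(2,3)@ 4/5
(2,4)@ 3/4
(3,1)@ 4/4
(3,3)@ 4/4
(4,0)@ 1/1
(4,2)@ 2/2
(4,5)@ — no occupied neighbors
The smallest same-type fraction is 1/5 at (1,4), which reduces to 1/5. Any threshold above that leaves this agent unsatisfied.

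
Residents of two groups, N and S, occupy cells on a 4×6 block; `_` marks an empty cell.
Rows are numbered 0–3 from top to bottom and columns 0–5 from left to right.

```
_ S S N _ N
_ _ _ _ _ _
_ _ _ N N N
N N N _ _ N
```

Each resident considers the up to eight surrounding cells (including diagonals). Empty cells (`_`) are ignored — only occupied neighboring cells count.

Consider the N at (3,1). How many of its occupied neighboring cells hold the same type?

Occupied neighbors of (3,1): (3,0)=N, (3,2)=N.
Same type (N): 2 of 2.

2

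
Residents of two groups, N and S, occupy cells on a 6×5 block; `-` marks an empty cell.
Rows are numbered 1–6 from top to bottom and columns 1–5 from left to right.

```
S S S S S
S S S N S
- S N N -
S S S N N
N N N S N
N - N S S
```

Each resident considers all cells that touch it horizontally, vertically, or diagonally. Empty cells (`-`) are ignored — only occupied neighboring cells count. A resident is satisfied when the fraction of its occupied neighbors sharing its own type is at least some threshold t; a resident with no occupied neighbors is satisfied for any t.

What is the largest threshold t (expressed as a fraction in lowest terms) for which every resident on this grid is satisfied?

2/7

Row 1: (1,1)S 3/3 · (1,2)S 5/5 · (1,3)S 4/5 · (1,4)S 4/5 · (1,5)S 2/3
Row 2: (2,1)S 4/4 · (2,2)S 6/7 · (2,3)S 5/8 · (2,4)N 2/7 · (2,5)S 2/4
Row 3: (3,2)S 6/7 · (3,3)N 3/8 · (3,4)N 4/7
Row 4: (4,1)S 2/4 · (4,2)S 3/7 · (4,3)S 3/8 · (4,4)N 5/7 · (4,5)N 3/4
Row 5: (5,1)N 2/4 · (5,2)N 4/7 · (5,3)N 3/7 · (5,4)S 3/8 · (5,5)N 2/5
Row 6: (6,1)N 2/2 · (6,3)N 2/4 · (6,4)S 2/5 · (6,5)S 2/3
The smallest same-type fraction is 2/7 at (2,4), which reduces to 2/7. Any threshold above that leaves this resident unsatisfied.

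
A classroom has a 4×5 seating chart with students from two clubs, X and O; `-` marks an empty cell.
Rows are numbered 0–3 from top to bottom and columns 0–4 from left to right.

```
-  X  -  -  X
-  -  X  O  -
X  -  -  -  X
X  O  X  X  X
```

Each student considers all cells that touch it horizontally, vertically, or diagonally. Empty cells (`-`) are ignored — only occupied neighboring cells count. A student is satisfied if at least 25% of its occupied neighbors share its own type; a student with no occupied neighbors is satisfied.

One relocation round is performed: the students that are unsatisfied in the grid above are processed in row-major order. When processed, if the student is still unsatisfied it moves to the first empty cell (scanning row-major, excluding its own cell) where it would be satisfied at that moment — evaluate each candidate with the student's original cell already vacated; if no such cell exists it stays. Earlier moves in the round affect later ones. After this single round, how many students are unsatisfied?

Initially unsatisfied (in order): (0,4), (1,3), (3,1).
  (0,4) → (0,0).
  (1,3) → (0,4).
  (3,1) → (0,3).
Resulting grid:
X X - O O
- - X - -
X - - - X
X - X X X
All satisfied now.

0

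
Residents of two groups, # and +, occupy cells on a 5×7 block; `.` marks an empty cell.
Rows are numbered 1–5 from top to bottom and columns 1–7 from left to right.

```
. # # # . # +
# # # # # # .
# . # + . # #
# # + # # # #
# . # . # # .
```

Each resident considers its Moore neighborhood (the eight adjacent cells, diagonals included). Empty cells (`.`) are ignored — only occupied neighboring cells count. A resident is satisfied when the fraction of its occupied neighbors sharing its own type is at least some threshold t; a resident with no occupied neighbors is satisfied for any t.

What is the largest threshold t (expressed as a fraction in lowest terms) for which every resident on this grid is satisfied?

0/1

Row 1: (1,2)# 4/4 · (1,3)# 5/5 · (1,4)# 4/4 · (1,6)# 2/3 · (1,7)+ 0/2
Row 2: (2,1)# 3/3 · (2,2)# 6/6 · (2,3)# 6/7 · (2,4)# 5/6 · (2,5)# 5/6 · (2,6)# 4/5
Row 3: (3,1)# 4/4 · (3,3)# 5/7 · (3,4)+ 1/7 · (3,6)# 6/6 · (3,7)# 4/4
Row 4: (4,1)# 3/3 · (4,2)# 5/6 · (4,3)+ 1/5 · (4,4)# 4/6 · (4,5)# 5/6 · (4,6)# 6/6 · (4,7)# 4/4
Row 5: (5,1)# 2/2 · (5,3)# 2/3 · (5,5)# 4/4 · (5,6)# 4/4
The smallest same-type fraction is 0/2 at (1,7), which reduces to 0/1. Any threshold above that leaves this resident unsatisfied.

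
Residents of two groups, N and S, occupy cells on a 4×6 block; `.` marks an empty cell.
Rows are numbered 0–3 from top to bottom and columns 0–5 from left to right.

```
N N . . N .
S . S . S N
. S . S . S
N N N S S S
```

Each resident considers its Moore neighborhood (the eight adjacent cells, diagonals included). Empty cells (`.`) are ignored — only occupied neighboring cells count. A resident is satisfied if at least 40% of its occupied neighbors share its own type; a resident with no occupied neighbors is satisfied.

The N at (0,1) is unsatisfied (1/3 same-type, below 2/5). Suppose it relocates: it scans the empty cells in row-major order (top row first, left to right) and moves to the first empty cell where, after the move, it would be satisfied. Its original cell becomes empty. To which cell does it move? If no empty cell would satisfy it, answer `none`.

Vacating (0,1). Empty cells in order:
  (0,2): 0/1 same-type → still unsatisfied.
  (0,3): 1/3 same-type → still unsatisfied.
  (0,5): 2/3 same-type → satisfied — stop here.

(0,5)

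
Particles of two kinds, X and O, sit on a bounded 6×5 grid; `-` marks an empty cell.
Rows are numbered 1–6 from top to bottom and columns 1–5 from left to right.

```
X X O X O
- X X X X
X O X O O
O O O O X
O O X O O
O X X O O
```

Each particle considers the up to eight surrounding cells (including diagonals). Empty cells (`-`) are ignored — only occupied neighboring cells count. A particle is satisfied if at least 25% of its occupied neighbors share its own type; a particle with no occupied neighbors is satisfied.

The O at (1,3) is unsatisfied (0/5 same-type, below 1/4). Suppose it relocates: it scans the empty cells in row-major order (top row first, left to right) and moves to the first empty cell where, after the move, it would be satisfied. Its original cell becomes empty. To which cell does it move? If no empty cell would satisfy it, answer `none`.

Vacating (1,3). Empty cells in order:
  (2,1): 1/5 same-type → still unsatisfied.

none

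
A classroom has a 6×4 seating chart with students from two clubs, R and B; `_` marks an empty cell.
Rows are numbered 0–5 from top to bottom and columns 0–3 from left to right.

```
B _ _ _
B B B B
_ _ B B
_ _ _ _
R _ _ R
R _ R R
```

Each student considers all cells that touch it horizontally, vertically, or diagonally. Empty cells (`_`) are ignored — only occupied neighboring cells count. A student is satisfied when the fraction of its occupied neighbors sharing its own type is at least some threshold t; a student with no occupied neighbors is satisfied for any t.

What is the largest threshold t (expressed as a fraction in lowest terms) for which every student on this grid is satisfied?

(0,0)B 2/2
(1,0)B 2/2
(1,1)B 4/4
(1,2)B 4/4
(1,3)B 3/3
(2,2)B 4/4
(2,3)B 3/3
(4,0)R 1/1
(4,3)R 2/2
(5,0)R 1/1
(5,2)R 2/2
(5,3)R 2/2
The smallest same-type fraction is 2/2 at (0,0), which reduces to 1/1. Any threshold above that leaves this student unsatisfied.

1/1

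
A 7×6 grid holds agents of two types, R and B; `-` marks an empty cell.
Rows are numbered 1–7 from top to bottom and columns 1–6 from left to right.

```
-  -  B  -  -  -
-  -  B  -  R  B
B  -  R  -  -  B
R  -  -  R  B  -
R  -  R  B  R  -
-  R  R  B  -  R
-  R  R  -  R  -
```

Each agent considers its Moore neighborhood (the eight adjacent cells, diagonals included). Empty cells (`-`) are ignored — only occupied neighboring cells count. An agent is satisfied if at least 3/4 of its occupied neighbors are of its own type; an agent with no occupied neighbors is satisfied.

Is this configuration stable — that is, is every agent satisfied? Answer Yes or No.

No

(1,3)B 1/1 ok
(2,3)B 1/2 unhappy
(2,5)R 0/2 unhappy
(2,6)B 1/2 unhappy
(3,1)B 0/1 unhappy
(3,3)R 1/2 unhappy
(3,6)B 2/3 unhappy
(4,1)R 1/2 unhappy
(4,4)R 3/5 unhappy
(4,5)B 2/4 unhappy
(5,1)R 2/2 ok
(5,3)R 3/5 unhappy
(5,4)B 2/6 unhappy
(5,5)R 2/5 unhappy
(6,2)R 5/5 ok
(6,3)R 4/6 unhappy
(6,4)B 1/6 unhappy
(6,6)R 2/2 ok
(7,2)R 3/3 ok
(7,3)R 3/4 ok
(7,5)R 1/2 unhappy
For instance (2,3) has only 1/2 same-type neighbors, below 3/4.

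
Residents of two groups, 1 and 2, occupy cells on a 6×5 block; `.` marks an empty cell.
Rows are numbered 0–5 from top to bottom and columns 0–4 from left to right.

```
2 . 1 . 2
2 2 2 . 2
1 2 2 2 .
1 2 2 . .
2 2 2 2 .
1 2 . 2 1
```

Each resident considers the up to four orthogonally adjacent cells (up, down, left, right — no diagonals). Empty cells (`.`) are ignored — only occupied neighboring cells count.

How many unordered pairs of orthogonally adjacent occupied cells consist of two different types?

Scan each occupied cell's neighbors to the right and below so each pair is counted once.
Row 0: 2(0,0)–2(1,0)= 1(0,2)–2(1,2)≠ 2(0,4)–2(1,4)=  → 1/3 unlike.
Row 1: 2(1,0)–2(1,1)= 2(1,0)–1(2,0)≠ 2(1,1)–2(1,2)= 2(1,1)–2(2,1)= 2(1,2)–2(2,2)=  → 1/5 unlike.
Row 2: 1(2,0)–2(2,1)≠ 1(2,0)–1(3,0)= 2(2,1)–2(2,2)= 2(2,1)–2(3,1)= 2(2,2)–2(2,3)= 2(2,2)–2(3,2)=  → 1/6 unlike.
Row 3: 1(3,0)–2(3,1)≠ 1(3,0)–2(4,0)≠ 2(3,1)–2(3,2)= 2(3,1)–2(4,1)= 2(3,2)–2(4,2)=  → 2/5 unlike.
Row 4: 2(4,0)–2(4,1)= 2(4,0)–1(5,0)≠ 2(4,1)–2(4,2)= 2(4,1)–2(5,1)= 2(4,2)–2(4,3)= 2(4,3)–2(5,3)=  → 1/6 unlike.
Row 5: 1(5,0)–2(5,1)≠ 2(5,3)–1(5,4)≠  → 2/2 unlike.
Total adjacent occupied pairs: 27; unlike-type pairs: 8.

8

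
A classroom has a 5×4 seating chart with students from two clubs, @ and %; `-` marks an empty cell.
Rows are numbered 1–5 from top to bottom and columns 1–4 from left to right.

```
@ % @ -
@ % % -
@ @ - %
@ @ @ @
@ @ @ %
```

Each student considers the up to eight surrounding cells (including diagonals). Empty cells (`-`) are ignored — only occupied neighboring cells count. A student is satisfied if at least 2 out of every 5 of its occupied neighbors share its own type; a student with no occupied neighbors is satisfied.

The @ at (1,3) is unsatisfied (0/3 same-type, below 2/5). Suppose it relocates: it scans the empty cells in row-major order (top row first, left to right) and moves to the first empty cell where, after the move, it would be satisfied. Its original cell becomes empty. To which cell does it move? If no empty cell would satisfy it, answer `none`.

(3,3)

Vacating (1,3). Empty cells in order:
  (1,4): 0/1 same-type → still unsatisfied.
  (2,4): 0/2 same-type → still unsatisfied.
  (3,3): 4/7 same-type → satisfied — stop here.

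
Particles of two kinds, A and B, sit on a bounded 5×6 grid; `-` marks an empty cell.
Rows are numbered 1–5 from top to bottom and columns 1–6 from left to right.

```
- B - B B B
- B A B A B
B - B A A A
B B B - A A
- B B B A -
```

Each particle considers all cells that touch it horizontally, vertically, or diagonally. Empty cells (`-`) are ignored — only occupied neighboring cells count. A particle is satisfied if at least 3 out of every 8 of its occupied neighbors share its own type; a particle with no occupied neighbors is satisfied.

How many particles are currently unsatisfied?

1

(1,2)B 1/2 ✓
(1,4)B 2/4 ✓
(1,5)B 4/5 ✓
(1,6)B 2/3 ✓
(2,2)B 3/4 ✓
(2,3)A 1/6 ✗
(2,4)B 3/7 ✓
(2,5)A 3/8 ✓
(2,6)B 2/5 ✓
(3,1)B 3/3 ✓
(3,3)B 4/6 ✓
(3,4)A 4/7 ✓
(3,5)A 5/7 ✓
(3,6)A 4/5 ✓
(4,1)B 3/3 ✓
(4,2)B 6/6 ✓
(4,3)B 5/6 ✓
(4,5)A 5/6 ✓
(4,6)A 4/4 ✓
(5,2)B 4/4 ✓
(5,3)B 4/4 ✓
(5,4)B 2/4 ✓
(5,5)A 2/3 ✓
Unsatisfied: (2,3) — 1 in total.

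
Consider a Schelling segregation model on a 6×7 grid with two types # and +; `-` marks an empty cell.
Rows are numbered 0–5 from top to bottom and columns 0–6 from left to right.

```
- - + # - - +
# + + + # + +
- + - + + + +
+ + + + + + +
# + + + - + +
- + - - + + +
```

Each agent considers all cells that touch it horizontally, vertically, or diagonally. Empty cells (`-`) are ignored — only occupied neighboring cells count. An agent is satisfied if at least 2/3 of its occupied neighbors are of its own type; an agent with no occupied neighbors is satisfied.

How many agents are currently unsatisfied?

Row 0: (0,2)+ 3/4 satisfied · (0,3)# 1/4 not · (0,6)+ 2/2 satisfied
Row 1: (1,0)# 0/2 not · (1,1)+ 3/4 satisfied · (1,2)+ 5/6 satisfied · (1,3)+ 4/6 satisfied · (1,4)# 1/6 not · (1,5)+ 5/6 satisfied · (1,6)+ 4/4 satisfied
Row 2: (2,1)+ 5/6 satisfied · (2,3)+ 6/7 satisfied · (2,4)+ 7/8 satisfied · (2,5)+ 7/8 satisfied · (2,6)+ 5/5 satisfied
Row 3: (3,0)+ 3/4 satisfied · (3,1)+ 5/6 satisfied · (3,2)+ 7/7 satisfied · (3,3)+ 6/6 satisfied · (3,4)+ 7/7 satisfied · (3,5)+ 7/7 satisfied · (3,6)+ 5/5 satisfied
Row 4: (4,0)# 0/4 not · (4,1)+ 5/6 satisfied · (4,2)+ 6/6 satisfied · (4,3)+ 5/5 satisfied · (4,5)+ 7/7 satisfied · (4,6)+ 5/5 satisfied
Row 5: (5,1)+ 2/3 satisfied · (5,4)+ 3/3 satisfied · (5,5)+ 4/4 satisfied · (5,6)+ 3/3 satisfied
Unsatisfied: (0,3), (1,0), (1,4), (4,0) — 4 in total.

4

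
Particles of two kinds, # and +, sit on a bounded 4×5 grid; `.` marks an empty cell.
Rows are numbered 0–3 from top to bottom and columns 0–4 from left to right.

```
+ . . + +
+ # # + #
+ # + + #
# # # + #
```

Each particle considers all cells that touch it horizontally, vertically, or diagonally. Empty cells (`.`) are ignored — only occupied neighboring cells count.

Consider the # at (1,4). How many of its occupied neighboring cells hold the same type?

1

Occupied neighbors of (1,4): (0,3)=+, (0,4)=+, (1,3)=+, (2,3)=+, (2,4)=#.
Same type (#): 1 of 5.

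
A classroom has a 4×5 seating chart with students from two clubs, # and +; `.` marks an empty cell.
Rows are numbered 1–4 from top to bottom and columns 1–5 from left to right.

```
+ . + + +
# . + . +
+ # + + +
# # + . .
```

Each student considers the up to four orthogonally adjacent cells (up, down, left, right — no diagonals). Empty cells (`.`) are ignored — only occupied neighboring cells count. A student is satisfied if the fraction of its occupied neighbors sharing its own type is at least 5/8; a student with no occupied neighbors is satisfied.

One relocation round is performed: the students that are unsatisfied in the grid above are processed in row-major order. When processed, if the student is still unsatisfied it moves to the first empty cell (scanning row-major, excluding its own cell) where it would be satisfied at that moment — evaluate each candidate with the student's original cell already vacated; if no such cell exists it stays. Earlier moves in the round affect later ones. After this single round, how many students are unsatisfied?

Initially unsatisfied (in order): (1,1), (2,1), (3,1), (3,2), (4,1), (4,3).
  (1,1) → (1,2).
  (2,1): no empty cell satisfies it; stays.
  (3,1) → (2,4).
  (3,2) → (3,1).
  (4,1): now satisfied by earlier moves; stays.
  (4,3) → (2,2).
Resulting grid:
. + + + +
# + + + +
# . + + +
# # . . .
Unsatisfied now: (2,1).

1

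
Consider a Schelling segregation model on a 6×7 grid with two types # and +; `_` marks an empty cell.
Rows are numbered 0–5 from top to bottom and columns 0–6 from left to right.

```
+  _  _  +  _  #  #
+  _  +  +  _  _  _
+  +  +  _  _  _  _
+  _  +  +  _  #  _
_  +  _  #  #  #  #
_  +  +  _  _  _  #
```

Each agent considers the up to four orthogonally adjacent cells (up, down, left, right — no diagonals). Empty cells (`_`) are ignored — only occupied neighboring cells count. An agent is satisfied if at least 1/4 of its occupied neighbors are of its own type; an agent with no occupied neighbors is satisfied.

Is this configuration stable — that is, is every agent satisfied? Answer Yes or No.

Row 0: (0,0)+ 1/1 satisfied · (0,3)+ 1/1 satisfied · (0,5)# 1/1 satisfied · (0,6)# 1/1 satisfied
Row 1: (1,0)+ 2/2 satisfied · (1,2)+ 2/2 satisfied · (1,3)+ 2/2 satisfied
Row 2: (2,0)+ 3/3 satisfied · (2,1)+ 2/2 satisfied · (2,2)+ 3/3 satisfied
Row 3: (3,0)+ 1/1 satisfied · (3,2)+ 2/2 satisfied · (3,3)+ 1/2 satisfied · (3,5)# 1/1 satisfied
Row 4: (4,1)+ 1/1 satisfied · (4,3)# 1/2 satisfied · (4,4)# 2/2 satisfied · (4,5)# 3/3 satisfied · (4,6)# 2/2 satisfied
Row 5: (5,1)+ 2/2 satisfied · (5,2)+ 1/1 satisfied · (5,6)# 1/1 satisfied
All meet the threshold, so the configuration is stable.

Yes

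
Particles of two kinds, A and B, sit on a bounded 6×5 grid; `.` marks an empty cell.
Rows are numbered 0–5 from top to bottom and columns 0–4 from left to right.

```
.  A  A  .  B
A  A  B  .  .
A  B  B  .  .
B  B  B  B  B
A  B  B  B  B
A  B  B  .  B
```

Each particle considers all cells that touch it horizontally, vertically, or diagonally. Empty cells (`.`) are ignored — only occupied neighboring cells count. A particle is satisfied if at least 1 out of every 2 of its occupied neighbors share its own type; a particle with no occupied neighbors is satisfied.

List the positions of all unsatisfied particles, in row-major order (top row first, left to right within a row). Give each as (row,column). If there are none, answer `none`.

Row 0: (0,1)A 3/4 satisfied · (0,2)A 2/3 satisfied · (0,4)B 0/0 satisfied
Row 1: (1,0)A 3/4 satisfied · (1,1)A 4/7 satisfied · (1,2)B 2/5 not
Row 2: (2,0)A 2/5 not · (2,1)B 5/8 satisfied · (2,2)B 5/6 satisfied
Row 3: (3,0)B 3/5 satisfied · (3,1)B 6/8 satisfied · (3,2)B 7/7 satisfied · (3,3)B 6/6 satisfied · (3,4)B 3/3 satisfied
Row 4: (4,0)A 1/5 not · (4,1)B 6/8 satisfied · (4,2)B 7/7 satisfied · (4,3)B 7/7 satisfied · (4,4)B 4/4 satisfied
Row 5: (5,0)A 1/3 not · (5,1)B 3/5 satisfied · (5,2)B 4/4 satisfied · (5,4)B 2/2 satisfied

(1,2), (2,0), (4,0), (5,0)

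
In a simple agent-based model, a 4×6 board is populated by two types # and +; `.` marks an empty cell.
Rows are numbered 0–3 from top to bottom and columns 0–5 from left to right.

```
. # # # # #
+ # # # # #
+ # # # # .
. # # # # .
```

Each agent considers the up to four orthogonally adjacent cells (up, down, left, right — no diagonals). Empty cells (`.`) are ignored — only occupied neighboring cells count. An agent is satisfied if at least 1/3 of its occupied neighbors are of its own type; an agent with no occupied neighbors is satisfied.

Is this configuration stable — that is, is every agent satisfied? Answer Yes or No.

(0,1)# 2/2 satisfied
(0,2)# 3/3 satisfied
(0,3)# 3/3 satisfied
(0,4)# 3/3 satisfied
(0,5)# 2/2 satisfied
(1,0)+ 1/2 satisfied
(1,1)# 3/4 satisfied
(1,2)# 4/4 satisfied
(1,3)# 4/4 satisfied
(1,4)# 4/4 satisfied
(1,5)# 2/2 satisfied
(2,0)+ 1/2 satisfied
(2,1)# 3/4 satisfied
(2,2)# 4/4 satisfied
(2,3)# 4/4 satisfied
(2,4)# 3/3 satisfied
(3,1)# 2/2 satisfied
(3,2)# 3/3 satisfied
(3,3)# 3/3 satisfied
(3,4)# 2/2 satisfied
All meet the threshold, so the configuration is stable.

Yes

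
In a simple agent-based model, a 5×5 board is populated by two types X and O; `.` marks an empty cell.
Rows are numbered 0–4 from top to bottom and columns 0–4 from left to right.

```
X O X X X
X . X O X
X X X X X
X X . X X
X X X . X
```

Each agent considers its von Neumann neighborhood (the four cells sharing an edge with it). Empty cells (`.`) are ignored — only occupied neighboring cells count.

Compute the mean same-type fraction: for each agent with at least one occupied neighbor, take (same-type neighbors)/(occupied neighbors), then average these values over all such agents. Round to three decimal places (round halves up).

(0,0)X 1/2
(0,1)O 0/2
(0,2)X 2/3
(0,3)X 2/3
(0,4)X 2/2
(1,0)X 2/2
(1,2)X 2/3
(1,3)O 0/4
(1,4)X 2/3
(2,0)X 3/3
(2,1)X 3/3
(2,2)X 3/3
(2,3)X 3/4
(2,4)X 3/3
(3,0)X 3/3
(3,1)X 3/3
(3,3)X 2/2
(3,4)X 3/3
(4,0)X 2/2
(4,1)X 3/3
(4,2)X 1/1
(4,4)X 1/1
Sum over 22 agents: 1/2 + 0/2 + 2/3 + 2/3 + 2/2 + 2/2 + 2/3 + 0/4 + 2/3 + 3/3 + 3/3 + 3/3 + 3/4 + 3/3 + 3/3 + 3/3 + 2/2 + 3/3 + 2/2 + 3/3 + 1/1 + 1/1 = 215/12; mean = 215/12 ÷ 22 = 215/264 = 0.814393… → 0.814.

0.814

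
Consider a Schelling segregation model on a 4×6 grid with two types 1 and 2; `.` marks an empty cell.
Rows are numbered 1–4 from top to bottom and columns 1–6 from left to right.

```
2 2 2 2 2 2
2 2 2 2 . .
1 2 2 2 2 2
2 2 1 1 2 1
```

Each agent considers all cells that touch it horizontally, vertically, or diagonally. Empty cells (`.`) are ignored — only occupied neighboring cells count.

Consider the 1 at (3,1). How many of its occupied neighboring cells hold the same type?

0

Occupied neighbors of (3,1): (2,1)=2, (2,2)=2, (3,2)=2, (4,1)=2, (4,2)=2.
Same type (1): 0 of 5.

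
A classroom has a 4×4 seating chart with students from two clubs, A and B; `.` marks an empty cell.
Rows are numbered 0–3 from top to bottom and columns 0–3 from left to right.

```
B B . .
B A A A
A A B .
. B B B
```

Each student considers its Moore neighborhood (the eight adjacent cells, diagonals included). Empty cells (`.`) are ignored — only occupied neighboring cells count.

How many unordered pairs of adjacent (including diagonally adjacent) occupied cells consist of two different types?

Scan each occupied cell's neighbors to the right and below (and the two forward diagonals) so each pair is counted once.
Row 0: B(0,0)–B(0,1)= B(0,0)–B(1,0)= B(0,0)–A(1,1)≠ B(0,1)–A(1,1)≠ B(0,1)–A(1,2)≠ B(0,1)–B(1,0)=  → 3/6 unlike.
Row 1: B(1,0)–A(1,1)≠ B(1,0)–A(2,0)≠ B(1,0)–A(2,1)≠ A(1,1)–A(1,2)= A(1,1)–A(2,1)= A(1,1)–B(2,2)≠ A(1,1)–A(2,0)= A(1,2)–A(1,3)= A(1,2)–B(2,2)≠ A(1,2)–A(2,1)= A(1,3)–B(2,2)≠  → 6/11 unlike.
Row 2: A(2,0)–A(2,1)= A(2,0)–B(3,1)≠ A(2,1)–B(2,2)≠ A(2,1)–B(3,1)≠ A(2,1)–B(3,2)≠ B(2,2)–B(3,2)= B(2,2)–B(3,3)= B(2,2)–B(3,1)=  → 4/8 unlike.
Row 3: B(3,1)–B(3,2)= B(3,2)–B(3,3)=  → 0/2 unlike.
Total adjacent occupied pairs: 27; unlike-type pairs: 13.

13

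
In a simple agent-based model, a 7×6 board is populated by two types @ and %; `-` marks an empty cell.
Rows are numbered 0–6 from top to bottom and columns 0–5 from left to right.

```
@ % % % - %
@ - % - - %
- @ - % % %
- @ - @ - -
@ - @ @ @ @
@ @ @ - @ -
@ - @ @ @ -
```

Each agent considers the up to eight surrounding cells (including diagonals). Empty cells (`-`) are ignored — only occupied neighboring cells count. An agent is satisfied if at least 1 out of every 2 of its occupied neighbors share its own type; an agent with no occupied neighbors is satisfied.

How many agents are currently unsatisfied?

(0,0)@ 1/2 ok
(0,1)% 2/4 ok
(0,2)% 3/3 ok
(0,3)% 2/2 ok
(0,5)% 1/1 ok
(1,0)@ 2/3 ok
(1,2)% 4/5 ok
(1,5)% 3/3 ok
(2,1)@ 2/3 ok
(2,3)% 2/3 ok
(2,4)% 3/4 ok
(2,5)% 2/2 ok
(3,1)@ 3/3 ok
(3,3)@ 3/5 ok
(4,0)@ 3/3 ok
(4,2)@ 5/5 ok
(4,3)@ 5/5 ok
(4,4)@ 4/4 ok
(4,5)@ 2/2 ok
(5,0)@ 3/3 ok
(5,1)@ 6/6 ok
(5,2)@ 5/5 ok
(5,4)@ 5/5 ok
(6,0)@ 2/2 ok
(6,2)@ 3/3 ok
(6,3)@ 4/4 ok
(6,4)@ 2/2 ok
Every one meets the threshold.

0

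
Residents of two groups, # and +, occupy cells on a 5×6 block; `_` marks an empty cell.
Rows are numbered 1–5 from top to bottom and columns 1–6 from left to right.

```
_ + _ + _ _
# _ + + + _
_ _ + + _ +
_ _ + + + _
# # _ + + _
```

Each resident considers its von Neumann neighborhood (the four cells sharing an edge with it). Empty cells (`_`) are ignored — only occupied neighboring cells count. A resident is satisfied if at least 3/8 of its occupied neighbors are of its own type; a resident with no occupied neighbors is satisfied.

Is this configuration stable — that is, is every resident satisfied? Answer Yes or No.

Row 1: (1,2)+ 0/0 ok · (1,4)+ 1/1 ok
Row 2: (2,1)# 0/0 ok · (2,3)+ 2/2 ok · (2,4)+ 4/4 ok · (2,5)+ 1/1 ok
Row 3: (3,3)+ 3/3 ok · (3,4)+ 3/3 ok · (3,6)+ 0/0 ok
Row 4: (4,3)+ 2/2 ok · (4,4)+ 4/4 ok · (4,5)+ 2/2 ok
Row 5: (5,1)# 1/1 ok · (5,2)# 1/1 ok · (5,4)+ 2/2 ok · (5,5)+ 2/2 ok
All meet the threshold, so the configuration is stable.

Yes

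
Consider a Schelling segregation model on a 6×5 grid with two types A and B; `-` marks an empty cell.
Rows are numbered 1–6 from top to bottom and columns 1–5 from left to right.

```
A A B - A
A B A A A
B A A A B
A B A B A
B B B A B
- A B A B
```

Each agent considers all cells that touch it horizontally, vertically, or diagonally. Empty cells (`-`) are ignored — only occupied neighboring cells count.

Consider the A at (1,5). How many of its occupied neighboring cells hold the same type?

Occupied neighbors of (1,5): (2,4)=A, (2,5)=A.
Same type (A): 2 of 2.

2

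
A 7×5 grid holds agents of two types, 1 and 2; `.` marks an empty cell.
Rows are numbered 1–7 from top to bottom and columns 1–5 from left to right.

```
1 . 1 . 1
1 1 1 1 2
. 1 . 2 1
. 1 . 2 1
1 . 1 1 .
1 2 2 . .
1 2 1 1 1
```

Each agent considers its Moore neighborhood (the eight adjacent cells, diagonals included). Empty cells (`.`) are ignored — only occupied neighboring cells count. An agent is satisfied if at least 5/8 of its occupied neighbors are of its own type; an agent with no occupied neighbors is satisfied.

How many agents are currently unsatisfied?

14

(1,1)1 2/2 ✓
(1,3)1 3/3 ✓
(1,5)1 1/2 ✗
(2,1)1 3/3 ✓
(2,2)1 5/5 ✓
(2,3)1 4/5 ✓
(2,4)1 4/6 ✓
(2,5)2 1/4 ✗
(3,2)1 4/4 ✓
(3,4)2 2/6 ✗
(3,5)1 2/5 ✗
(4,2)1 3/3 ✓
(4,4)2 1/5 ✗
(4,5)1 2/4 ✗
(5,1)1 2/3 ✓
(5,3)1 2/5 ✗
(5,4)1 2/4 ✗
(6,1)1 2/4 ✗
(6,2)2 2/7 ✗
(6,3)2 2/6 ✗
(7,1)1 1/3 ✗
(7,2)2 2/5 ✗
(7,3)1 1/4 ✗
(7,4)1 2/3 ✓
(7,5)1 1/1 ✓
Unsatisfied: (1,5), (2,5), (3,4), (3,5), (4,4), (4,5), (5,3), (5,4), (6,1), (6,2), (6,3), (7,1), (7,2), (7,3) — 14 in total.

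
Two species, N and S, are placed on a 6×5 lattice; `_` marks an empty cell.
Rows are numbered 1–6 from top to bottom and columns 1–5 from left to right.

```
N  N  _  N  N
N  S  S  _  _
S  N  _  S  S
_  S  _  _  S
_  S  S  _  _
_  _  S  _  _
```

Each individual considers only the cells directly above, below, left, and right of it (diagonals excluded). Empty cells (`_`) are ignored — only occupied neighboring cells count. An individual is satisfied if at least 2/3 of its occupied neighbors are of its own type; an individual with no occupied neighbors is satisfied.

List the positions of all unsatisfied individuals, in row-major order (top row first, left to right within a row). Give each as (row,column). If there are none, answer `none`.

(1,1)N 2/2 ok
(1,2)N 1/2 unhappy
(1,4)N 1/1 ok
(1,5)N 1/1 ok
(2,1)N 1/3 unhappy
(2,2)S 1/4 unhappy
(2,3)S 1/1 ok
(3,1)S 0/2 unhappy
(3,2)N 0/3 unhappy
(3,4)S 1/1 ok
(3,5)S 2/2 ok
(4,2)S 1/2 unhappy
(4,5)S 1/1 ok
(5,2)S 2/2 ok
(5,3)S 2/2 ok
(6,3)S 1/1 ok

(1,2), (2,1), (2,2), (3,1), (3,2), (4,2)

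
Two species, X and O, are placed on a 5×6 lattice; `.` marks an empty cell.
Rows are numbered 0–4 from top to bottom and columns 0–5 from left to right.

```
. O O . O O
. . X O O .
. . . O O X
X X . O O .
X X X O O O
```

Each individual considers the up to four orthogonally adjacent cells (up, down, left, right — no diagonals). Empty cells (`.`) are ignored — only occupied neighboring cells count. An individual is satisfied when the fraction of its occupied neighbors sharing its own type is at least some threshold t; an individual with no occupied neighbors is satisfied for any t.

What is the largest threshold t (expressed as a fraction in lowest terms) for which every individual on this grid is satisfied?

0/1

(0,1)O 1/1
(0,2)O 1/2
(0,4)O 2/2
(0,5)O 1/1
(1,2)X 0/2
(1,3)O 2/3
(1,4)O 3/3
(2,3)O 3/3
(2,4)O 3/4
(2,5)X 0/1
(3,0)X 2/2
(3,1)X 2/2
(3,3)O 3/3
(3,4)O 3/3
(4,0)X 2/2
(4,1)X 3/3
(4,2)X 1/2
(4,3)O 2/3
(4,4)O 3/3
(4,5)O 1/1
The smallest same-type fraction is 0/2 at (1,2), which reduces to 0/1. Any threshold above that leaves this individual unsatisfied.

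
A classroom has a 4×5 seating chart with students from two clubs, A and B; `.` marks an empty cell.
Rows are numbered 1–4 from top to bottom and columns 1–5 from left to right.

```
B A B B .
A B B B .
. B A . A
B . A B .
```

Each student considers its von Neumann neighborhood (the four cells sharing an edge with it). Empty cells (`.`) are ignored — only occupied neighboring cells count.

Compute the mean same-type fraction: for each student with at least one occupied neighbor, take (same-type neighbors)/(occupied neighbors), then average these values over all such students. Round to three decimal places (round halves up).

0.438

Row 1: (1,1)B 0/2 · (1,2)A 0/3 · (1,3)B 2/3 · (1,4)B 2/2
Row 2: (2,1)A 0/2 · (2,2)B 2/4 · (2,3)B 3/4 · (2,4)B 2/2
Row 3: (3,2)B 1/2 · (3,3)A 1/3 · (3,5)A — no occupied neighbors
Row 4: (4,1)B — no occupied neighbors · (4,3)A 1/2 · (4,4)B 0/1
Sum over 12 students: 0/2 + 0/3 + 2/3 + 2/2 + 0/2 + 2/4 + 3/4 + 2/2 + 1/2 + 1/3 + 1/2 + 0/1 = 21/4; mean = 21/4 ÷ 12 = 7/16 = 0.4375 → 0.438.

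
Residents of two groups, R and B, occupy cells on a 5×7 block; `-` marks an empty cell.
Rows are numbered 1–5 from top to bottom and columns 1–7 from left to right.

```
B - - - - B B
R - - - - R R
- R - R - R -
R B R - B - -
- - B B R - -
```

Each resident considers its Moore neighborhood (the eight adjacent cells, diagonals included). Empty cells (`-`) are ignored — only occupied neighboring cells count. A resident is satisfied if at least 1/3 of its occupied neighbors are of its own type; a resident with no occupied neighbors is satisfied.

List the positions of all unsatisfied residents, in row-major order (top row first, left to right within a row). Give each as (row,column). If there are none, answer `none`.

(1,1), (4,2), (4,5), (5,5)

(1,1)B 0/1 unhappy
(1,6)B 1/3 ok
(1,7)B 1/3 ok
(2,1)R 1/2 ok
(2,6)R 2/4 ok
(2,7)R 2/4 ok
(3,2)R 3/4 ok
(3,4)R 1/2 ok
(3,6)R 2/3 ok
(4,1)R 1/2 ok
(4,2)B 1/4 unhappy
(4,3)R 2/5 ok
(4,5)B 1/4 unhappy
(5,3)B 2/3 ok
(5,4)B 2/4 ok
(5,5)R 0/2 unhappy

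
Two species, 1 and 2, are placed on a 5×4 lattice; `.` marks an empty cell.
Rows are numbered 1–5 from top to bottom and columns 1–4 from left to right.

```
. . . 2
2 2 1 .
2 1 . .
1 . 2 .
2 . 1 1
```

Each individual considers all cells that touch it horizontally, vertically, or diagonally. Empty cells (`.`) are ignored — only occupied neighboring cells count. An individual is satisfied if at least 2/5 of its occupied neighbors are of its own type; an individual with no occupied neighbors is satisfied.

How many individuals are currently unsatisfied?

Row 1: (1,4)2 0/1 ✗
Row 2: (2,1)2 2/3 ✓ · (2,2)2 2/4 ✓ · (2,3)1 1/3 ✗
Row 3: (3,1)2 2/4 ✓ · (3,2)1 2/6 ✗
Row 4: (4,1)1 1/3 ✗ · (4,3)2 0/3 ✗
Row 5: (5,1)2 0/1 ✗ · (5,3)1 1/2 ✓ · (5,4)1 1/2 ✓
Unsatisfied: (1,4), (2,3), (3,2), (4,1), (4,3), (5,1) — 6 in total.

6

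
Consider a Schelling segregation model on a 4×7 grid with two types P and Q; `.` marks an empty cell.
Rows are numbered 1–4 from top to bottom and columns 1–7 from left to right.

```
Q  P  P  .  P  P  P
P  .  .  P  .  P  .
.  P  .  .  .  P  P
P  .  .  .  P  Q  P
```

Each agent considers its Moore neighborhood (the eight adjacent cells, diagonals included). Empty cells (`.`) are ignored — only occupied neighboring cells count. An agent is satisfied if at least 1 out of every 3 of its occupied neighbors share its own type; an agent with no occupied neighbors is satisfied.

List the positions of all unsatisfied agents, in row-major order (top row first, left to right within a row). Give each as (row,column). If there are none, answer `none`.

(1,1), (4,6)

Row 1: (1,1)Q 0/2 ✗ · (1,2)P 2/3 ✓ · (1,3)P 2/2 ✓ · (1,5)P 3/3 ✓ · (1,6)P 3/3 ✓ · (1,7)P 2/2 ✓
Row 2: (2,1)P 2/3 ✓ · (2,4)P 2/2 ✓ · (2,6)P 5/5 ✓
Row 3: (3,2)P 2/2 ✓ · (3,6)P 4/5 ✓ · (3,7)P 3/4 ✓
Row 4: (4,1)P 1/1 ✓ · (4,5)P 1/2 ✓ · (4,6)Q 0/4 ✗ · (4,7)P 2/3 ✓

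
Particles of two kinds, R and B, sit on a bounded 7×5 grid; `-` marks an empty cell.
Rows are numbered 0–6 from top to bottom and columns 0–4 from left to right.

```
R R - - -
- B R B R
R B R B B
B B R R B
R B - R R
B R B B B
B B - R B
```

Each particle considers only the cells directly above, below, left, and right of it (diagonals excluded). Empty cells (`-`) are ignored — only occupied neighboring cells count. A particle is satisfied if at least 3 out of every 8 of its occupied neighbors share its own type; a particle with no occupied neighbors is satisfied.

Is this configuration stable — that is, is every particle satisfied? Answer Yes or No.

No

(0,0)R 1/1 ✓
(0,1)R 1/2 ✓
(1,1)B 1/3 ✗
(1,2)R 1/3 ✗
(1,3)B 1/3 ✗
(1,4)R 0/2 ✗
(2,0)R 0/2 ✗
(2,1)B 2/4 ✓
(2,2)R 2/4 ✓
(2,3)B 2/4 ✓
(2,4)B 2/3 ✓
(3,0)B 1/3 ✗
(3,1)B 3/4 ✓
(3,2)R 2/3 ✓
(3,3)R 2/4 ✓
(3,4)B 1/3 ✗
(4,0)R 0/3 ✗
(4,1)B 1/3 ✗
(4,3)R 2/3 ✓
(4,4)R 1/3 ✗
(5,0)B 1/3 ✗
(5,1)R 0/4 ✗
(5,2)B 1/2 ✓
(5,3)B 2/4 ✓
(5,4)B 2/3 ✓
(6,0)B 2/2 ✓
(6,1)B 1/2 ✓
(6,3)R 0/2 ✗
(6,4)B 1/2 ✓
For instance (1,1) has only 1/3 same-type neighbors, below 3/8.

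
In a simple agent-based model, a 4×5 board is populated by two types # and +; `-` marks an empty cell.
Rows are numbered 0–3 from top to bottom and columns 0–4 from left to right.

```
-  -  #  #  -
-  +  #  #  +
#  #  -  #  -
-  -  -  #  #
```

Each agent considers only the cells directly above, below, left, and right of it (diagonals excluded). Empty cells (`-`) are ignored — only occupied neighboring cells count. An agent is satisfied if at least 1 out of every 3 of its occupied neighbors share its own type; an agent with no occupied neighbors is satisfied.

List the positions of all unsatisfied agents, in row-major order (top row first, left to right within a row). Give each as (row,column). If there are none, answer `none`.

(1,1), (1,4)

(0,2)# 2/2 satisfied
(0,3)# 2/2 satisfied
(1,1)+ 0/2 not
(1,2)# 2/3 satisfied
(1,3)# 3/4 satisfied
(1,4)+ 0/1 not
(2,0)# 1/1 satisfied
(2,1)# 1/2 satisfied
(2,3)# 2/2 satisfied
(3,3)# 2/2 satisfied
(3,4)# 1/1 satisfied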